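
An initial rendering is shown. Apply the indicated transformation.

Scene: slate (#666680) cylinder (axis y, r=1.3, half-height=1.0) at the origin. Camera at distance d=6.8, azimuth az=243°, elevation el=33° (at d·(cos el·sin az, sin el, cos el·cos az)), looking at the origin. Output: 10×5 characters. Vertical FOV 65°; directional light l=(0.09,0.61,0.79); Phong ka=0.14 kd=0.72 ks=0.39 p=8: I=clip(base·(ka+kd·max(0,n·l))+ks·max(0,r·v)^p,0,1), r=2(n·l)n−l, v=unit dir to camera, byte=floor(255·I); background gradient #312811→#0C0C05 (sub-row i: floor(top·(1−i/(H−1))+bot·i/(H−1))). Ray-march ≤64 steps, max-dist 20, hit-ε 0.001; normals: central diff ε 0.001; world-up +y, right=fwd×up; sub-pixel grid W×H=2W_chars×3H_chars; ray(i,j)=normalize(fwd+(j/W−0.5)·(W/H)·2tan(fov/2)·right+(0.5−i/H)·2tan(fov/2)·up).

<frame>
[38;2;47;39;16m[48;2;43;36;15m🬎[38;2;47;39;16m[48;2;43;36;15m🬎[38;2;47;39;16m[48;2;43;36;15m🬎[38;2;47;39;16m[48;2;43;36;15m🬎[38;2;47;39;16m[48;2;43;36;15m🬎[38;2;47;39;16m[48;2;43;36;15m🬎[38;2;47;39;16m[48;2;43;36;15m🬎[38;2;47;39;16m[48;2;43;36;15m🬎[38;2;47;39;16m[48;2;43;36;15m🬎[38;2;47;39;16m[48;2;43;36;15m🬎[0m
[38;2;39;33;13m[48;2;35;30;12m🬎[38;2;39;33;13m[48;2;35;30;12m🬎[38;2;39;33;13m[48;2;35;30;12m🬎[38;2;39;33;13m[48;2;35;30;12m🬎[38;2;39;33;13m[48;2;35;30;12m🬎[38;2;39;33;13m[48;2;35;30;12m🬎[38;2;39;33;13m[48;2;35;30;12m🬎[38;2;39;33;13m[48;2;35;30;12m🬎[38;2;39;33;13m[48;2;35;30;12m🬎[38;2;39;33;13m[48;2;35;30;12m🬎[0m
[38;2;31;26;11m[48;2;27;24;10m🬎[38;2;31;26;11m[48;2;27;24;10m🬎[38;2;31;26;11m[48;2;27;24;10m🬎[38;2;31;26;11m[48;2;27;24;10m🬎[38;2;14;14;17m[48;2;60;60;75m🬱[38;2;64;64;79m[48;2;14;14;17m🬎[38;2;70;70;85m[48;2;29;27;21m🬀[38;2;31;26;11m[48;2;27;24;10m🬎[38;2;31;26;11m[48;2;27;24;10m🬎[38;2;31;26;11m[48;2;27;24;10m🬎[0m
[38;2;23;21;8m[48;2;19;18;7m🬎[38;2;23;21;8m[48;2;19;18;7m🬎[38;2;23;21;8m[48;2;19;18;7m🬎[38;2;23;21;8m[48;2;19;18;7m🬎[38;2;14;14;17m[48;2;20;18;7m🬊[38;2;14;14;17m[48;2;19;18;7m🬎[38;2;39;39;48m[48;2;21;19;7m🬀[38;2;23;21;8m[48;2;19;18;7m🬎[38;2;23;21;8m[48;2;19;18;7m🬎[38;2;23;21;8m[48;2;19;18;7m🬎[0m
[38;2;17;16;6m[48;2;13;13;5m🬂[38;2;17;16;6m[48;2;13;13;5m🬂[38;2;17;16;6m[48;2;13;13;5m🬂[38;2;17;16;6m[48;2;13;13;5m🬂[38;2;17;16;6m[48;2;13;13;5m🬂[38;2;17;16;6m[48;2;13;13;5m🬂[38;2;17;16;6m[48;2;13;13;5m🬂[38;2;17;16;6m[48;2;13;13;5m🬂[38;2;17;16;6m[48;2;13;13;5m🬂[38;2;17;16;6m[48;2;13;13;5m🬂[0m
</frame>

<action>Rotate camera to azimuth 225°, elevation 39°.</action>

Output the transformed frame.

<frame>
[38;2;47;39;16m[48;2;43;36;15m🬎[38;2;47;39;16m[48;2;43;36;15m🬎[38;2;47;39;16m[48;2;43;36;15m🬎[38;2;47;39;16m[48;2;43;36;15m🬎[38;2;47;39;16m[48;2;43;36;15m🬎[38;2;47;39;16m[48;2;43;36;15m🬎[38;2;47;39;16m[48;2;43;36;15m🬎[38;2;47;39;16m[48;2;43;36;15m🬎[38;2;47;39;16m[48;2;43;36;15m🬎[38;2;47;39;16m[48;2;43;36;15m🬎[0m
[38;2;39;33;13m[48;2;35;30;12m🬎[38;2;39;33;13m[48;2;35;30;12m🬎[38;2;39;33;13m[48;2;35;30;12m🬎[38;2;39;33;13m[48;2;35;30;12m🬎[38;2;38;32;13m[48;2;73;73;88m🬝[38;2;39;33;13m[48;2;86;86;101m🬎[38;2;39;33;13m[48;2;35;30;12m🬎[38;2;39;33;13m[48;2;35;30;12m🬎[38;2;39;33;13m[48;2;35;30;12m🬎[38;2;39;33;13m[48;2;35;30;12m🬎[0m
[38;2;31;26;11m[48;2;27;24;10m🬎[38;2;31;26;11m[48;2;27;24;10m🬎[38;2;31;26;11m[48;2;27;24;10m🬎[38;2;31;26;11m[48;2;27;24;10m🬎[38;2;73;73;88m[48;2;14;14;17m🬎[38;2;93;93;108m[48;2;14;14;17m🬎[38;2;113;113;128m[48;2;26;22;12m🬄[38;2;31;26;11m[48;2;27;24;10m🬎[38;2;31;26;11m[48;2;27;24;10m🬎[38;2;31;26;11m[48;2;27;24;10m🬎[0m
[38;2;23;21;8m[48;2;19;18;7m🬎[38;2;23;21;8m[48;2;19;18;7m🬎[38;2;23;21;8m[48;2;19;18;7m🬎[38;2;23;21;8m[48;2;19;18;7m🬎[38;2;14;14;17m[48;2;20;18;7m🬊[38;2;14;14;17m[48;2;19;18;7m🬎[38;2;23;23;29m[48;2;21;19;7m🬀[38;2;23;21;8m[48;2;19;18;7m🬎[38;2;23;21;8m[48;2;19;18;7m🬎[38;2;23;21;8m[48;2;19;18;7m🬎[0m
[38;2;17;16;6m[48;2;13;13;5m🬂[38;2;17;16;6m[48;2;13;13;5m🬂[38;2;17;16;6m[48;2;13;13;5m🬂[38;2;17;16;6m[48;2;13;13;5m🬂[38;2;17;16;6m[48;2;13;13;5m🬂[38;2;17;16;6m[48;2;13;13;5m🬂[38;2;17;16;6m[48;2;13;13;5m🬂[38;2;17;16;6m[48;2;13;13;5m🬂[38;2;17;16;6m[48;2;13;13;5m🬂[38;2;17;16;6m[48;2;13;13;5m🬂[0m
</frame>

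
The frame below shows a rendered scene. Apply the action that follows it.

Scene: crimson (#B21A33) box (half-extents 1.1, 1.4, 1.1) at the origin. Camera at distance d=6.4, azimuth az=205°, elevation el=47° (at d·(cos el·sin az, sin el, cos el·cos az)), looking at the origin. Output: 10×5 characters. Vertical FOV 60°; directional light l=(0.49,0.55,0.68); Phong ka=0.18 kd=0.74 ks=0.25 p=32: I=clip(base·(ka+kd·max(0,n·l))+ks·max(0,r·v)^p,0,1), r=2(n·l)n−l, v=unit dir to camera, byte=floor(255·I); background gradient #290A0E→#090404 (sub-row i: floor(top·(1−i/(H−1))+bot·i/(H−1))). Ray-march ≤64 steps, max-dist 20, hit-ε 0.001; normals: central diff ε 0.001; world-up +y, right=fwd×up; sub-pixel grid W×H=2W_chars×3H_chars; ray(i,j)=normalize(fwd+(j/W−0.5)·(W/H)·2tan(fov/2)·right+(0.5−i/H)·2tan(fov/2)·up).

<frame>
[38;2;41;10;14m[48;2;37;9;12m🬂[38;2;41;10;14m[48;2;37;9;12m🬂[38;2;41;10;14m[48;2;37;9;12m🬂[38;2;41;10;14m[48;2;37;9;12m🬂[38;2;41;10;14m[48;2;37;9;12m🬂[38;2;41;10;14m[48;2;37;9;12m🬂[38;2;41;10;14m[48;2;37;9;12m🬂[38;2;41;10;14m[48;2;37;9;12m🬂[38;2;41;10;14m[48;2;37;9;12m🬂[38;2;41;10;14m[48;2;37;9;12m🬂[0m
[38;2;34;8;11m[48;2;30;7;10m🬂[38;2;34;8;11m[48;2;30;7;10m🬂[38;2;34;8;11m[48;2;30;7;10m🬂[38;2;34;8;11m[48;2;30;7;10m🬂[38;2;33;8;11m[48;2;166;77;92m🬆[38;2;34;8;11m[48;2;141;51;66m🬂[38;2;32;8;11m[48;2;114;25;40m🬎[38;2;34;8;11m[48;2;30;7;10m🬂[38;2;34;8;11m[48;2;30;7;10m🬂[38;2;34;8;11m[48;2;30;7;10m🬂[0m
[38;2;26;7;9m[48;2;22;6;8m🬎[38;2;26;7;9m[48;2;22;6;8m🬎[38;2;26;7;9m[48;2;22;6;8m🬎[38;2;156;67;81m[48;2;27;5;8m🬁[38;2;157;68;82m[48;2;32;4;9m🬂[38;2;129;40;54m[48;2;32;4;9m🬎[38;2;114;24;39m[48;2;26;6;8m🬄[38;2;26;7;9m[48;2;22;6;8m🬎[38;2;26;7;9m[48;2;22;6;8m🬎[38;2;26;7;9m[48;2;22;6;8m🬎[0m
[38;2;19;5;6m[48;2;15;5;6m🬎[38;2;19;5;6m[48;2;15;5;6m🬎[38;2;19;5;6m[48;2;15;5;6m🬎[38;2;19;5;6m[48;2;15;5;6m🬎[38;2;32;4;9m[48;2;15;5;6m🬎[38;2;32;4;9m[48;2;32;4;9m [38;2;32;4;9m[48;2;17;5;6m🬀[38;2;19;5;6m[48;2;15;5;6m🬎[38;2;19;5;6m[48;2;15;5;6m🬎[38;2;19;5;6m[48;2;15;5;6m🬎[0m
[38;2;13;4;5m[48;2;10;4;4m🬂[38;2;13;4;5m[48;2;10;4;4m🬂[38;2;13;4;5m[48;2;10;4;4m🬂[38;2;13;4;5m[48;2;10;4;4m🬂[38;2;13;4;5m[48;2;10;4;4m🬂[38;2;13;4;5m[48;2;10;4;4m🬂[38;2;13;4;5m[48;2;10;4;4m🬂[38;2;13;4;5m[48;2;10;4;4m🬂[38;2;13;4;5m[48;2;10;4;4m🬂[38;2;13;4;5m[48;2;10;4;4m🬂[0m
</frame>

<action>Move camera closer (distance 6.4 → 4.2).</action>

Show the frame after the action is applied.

<frame>
[38;2;41;10;14m[48;2;37;9;12m🬂[38;2;41;10;14m[48;2;37;9;12m🬂[38;2;41;10;14m[48;2;37;9;12m🬂[38;2;41;10;14m[48;2;37;9;12m🬂[38;2;39;9;13m[48;2;145;56;70m🬎[38;2;39;9;13m[48;2;128;39;53m🬎[38;2;114;25;40m[48;2;38;9;13m🬏[38;2;41;10;14m[48;2;37;9;12m🬂[38;2;41;10;14m[48;2;37;9;12m🬂[38;2;41;10;14m[48;2;37;9;12m🬂[0m
[38;2;34;8;11m[48;2;30;7;10m🬂[38;2;34;8;11m[48;2;30;7;10m🬂[38;2;33;8;11m[48;2;134;45;59m🬆[38;2;153;63;78m[48;2;165;75;90m▌[38;2;159;70;85m[48;2;168;79;93m🬂[38;2;131;42;56m[48;2;147;58;73m▐[38;2;110;21;35m[48;2;118;29;43m▐[38;2;106;16;31m[48;2;30;7;10m🬕[38;2;34;8;11m[48;2;30;7;10m🬂[38;2;34;8;11m[48;2;30;7;10m🬂[0m
[38;2;26;7;9m[48;2;22;6;8m🬎[38;2;26;7;9m[48;2;22;6;8m🬎[38;2;32;4;9m[48;2;23;6;8m🬨[38;2;32;4;9m[48;2;156;67;81m🬺[38;2;157;68;82m[48;2;32;4;9m🬂[38;2;129;40;54m[48;2;32;4;9m🬎[38;2;110;20;35m[48;2;32;4;9m🬬[38;2;106;17;31m[48;2;24;6;8m🬀[38;2;26;7;9m[48;2;22;6;8m🬎[38;2;26;7;9m[48;2;22;6;8m🬎[0m
[38;2;19;5;6m[48;2;15;5;6m🬎[38;2;19;5;6m[48;2;15;5;6m🬎[38;2;19;5;6m[48;2;15;5;6m🬎[38;2;32;4;9m[48;2;15;5;6m🬬[38;2;32;4;9m[48;2;32;4;9m [38;2;32;4;9m[48;2;32;4;9m [38;2;32;4;9m[48;2;16;5;6m🬕[38;2;19;5;6m[48;2;15;5;6m🬎[38;2;19;5;6m[48;2;15;5;6m🬎[38;2;19;5;6m[48;2;15;5;6m🬎[0m
[38;2;13;4;5m[48;2;10;4;4m🬂[38;2;13;4;5m[48;2;10;4;4m🬂[38;2;13;4;5m[48;2;10;4;4m🬂[38;2;13;4;5m[48;2;10;4;4m🬂[38;2;32;4;9m[48;2;10;4;4m🬁[38;2;32;4;9m[48;2;9;4;4m🬊[38;2;32;4;9m[48;2;10;4;4m🬀[38;2;13;4;5m[48;2;10;4;4m🬂[38;2;13;4;5m[48;2;10;4;4m🬂[38;2;13;4;5m[48;2;10;4;4m🬂[0m
</frame>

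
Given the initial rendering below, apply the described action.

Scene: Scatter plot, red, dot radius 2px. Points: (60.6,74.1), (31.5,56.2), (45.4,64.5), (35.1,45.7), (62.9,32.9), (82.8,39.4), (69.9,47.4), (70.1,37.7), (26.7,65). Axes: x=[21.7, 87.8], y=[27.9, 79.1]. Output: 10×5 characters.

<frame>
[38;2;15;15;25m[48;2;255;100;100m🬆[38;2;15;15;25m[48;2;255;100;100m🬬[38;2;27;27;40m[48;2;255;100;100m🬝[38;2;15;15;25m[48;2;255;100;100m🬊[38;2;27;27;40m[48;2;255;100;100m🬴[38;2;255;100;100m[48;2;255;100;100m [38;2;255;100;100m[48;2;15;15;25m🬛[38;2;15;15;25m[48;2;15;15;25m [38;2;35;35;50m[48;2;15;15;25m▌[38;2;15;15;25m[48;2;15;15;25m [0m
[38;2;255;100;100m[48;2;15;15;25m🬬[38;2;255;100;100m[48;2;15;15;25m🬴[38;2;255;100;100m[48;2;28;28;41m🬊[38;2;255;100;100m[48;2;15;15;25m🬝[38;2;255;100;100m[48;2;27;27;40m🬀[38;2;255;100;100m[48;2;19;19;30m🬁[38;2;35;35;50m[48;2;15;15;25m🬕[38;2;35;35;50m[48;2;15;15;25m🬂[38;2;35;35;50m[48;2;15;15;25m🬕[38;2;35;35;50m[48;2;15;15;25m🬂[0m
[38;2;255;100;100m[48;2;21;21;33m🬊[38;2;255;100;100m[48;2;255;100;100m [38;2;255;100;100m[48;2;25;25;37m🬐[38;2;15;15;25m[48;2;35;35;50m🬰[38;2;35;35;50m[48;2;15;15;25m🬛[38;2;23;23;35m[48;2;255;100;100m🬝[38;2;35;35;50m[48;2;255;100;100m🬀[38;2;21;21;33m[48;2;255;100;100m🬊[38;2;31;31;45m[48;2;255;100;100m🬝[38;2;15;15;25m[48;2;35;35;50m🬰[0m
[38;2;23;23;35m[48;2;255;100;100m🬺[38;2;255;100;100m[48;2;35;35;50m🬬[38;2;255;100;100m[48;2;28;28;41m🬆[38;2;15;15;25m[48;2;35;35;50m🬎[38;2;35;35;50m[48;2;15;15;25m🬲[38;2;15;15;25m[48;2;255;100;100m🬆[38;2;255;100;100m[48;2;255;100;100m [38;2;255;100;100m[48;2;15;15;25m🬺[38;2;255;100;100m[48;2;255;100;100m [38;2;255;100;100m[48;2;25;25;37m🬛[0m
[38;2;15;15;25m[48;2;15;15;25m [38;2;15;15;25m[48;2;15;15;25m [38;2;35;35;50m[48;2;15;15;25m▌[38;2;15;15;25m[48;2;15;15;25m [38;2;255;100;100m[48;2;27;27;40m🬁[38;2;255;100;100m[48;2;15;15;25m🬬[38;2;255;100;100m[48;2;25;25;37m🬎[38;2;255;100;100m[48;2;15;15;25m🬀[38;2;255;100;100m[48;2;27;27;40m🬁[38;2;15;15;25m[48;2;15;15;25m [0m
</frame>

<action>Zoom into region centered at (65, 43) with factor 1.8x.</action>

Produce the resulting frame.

<frame>
[38;2;15;15;25m[48;2;15;15;25m [38;2;15;15;25m[48;2;15;15;25m [38;2;35;35;50m[48;2;15;15;25m▌[38;2;15;15;25m[48;2;15;15;25m [38;2;35;35;50m[48;2;15;15;25m▌[38;2;15;15;25m[48;2;15;15;25m [38;2;23;23;35m[48;2;255;100;100m🬬[38;2;15;15;25m[48;2;15;15;25m [38;2;35;35;50m[48;2;15;15;25m▌[38;2;15;15;25m[48;2;15;15;25m [0m
[38;2;35;35;50m[48;2;15;15;25m🬂[38;2;35;35;50m[48;2;15;15;25m🬂[38;2;35;35;50m[48;2;15;15;25m🬕[38;2;35;35;50m[48;2;15;15;25m🬂[38;2;35;35;50m[48;2;15;15;25m🬕[38;2;255;100;100m[48;2;25;25;37m🬫[38;2;255;100;100m[48;2;255;100;100m [38;2;255;100;100m[48;2;23;23;35m🬃[38;2;35;35;50m[48;2;15;15;25m🬕[38;2;35;35;50m[48;2;15;15;25m🬂[0m
[38;2;15;15;25m[48;2;35;35;50m🬰[38;2;15;15;25m[48;2;35;35;50m🬰[38;2;35;35;50m[48;2;15;15;25m🬛[38;2;15;15;25m[48;2;35;35;50m🬰[38;2;35;35;50m[48;2;15;15;25m🬛[38;2;23;23;35m[48;2;255;100;100m🬝[38;2;255;100;100m[48;2;25;25;37m🬲[38;2;15;15;25m[48;2;35;35;50m🬰[38;2;28;28;41m[48;2;255;100;100m🬆[38;2;255;100;100m[48;2;15;15;25m🬺[0m
[38;2;15;15;25m[48;2;35;35;50m🬎[38;2;15;15;25m[48;2;35;35;50m🬎[38;2;35;35;50m[48;2;15;15;25m🬲[38;2;15;15;25m[48;2;255;100;100m🬆[38;2;255;100;100m[48;2;15;15;25m🬺[38;2;255;100;100m[48;2;25;25;37m🬙[38;2;255;100;100m[48;2;35;35;50m🬝[38;2;255;100;100m[48;2;23;23;35m🬀[38;2;255;100;100m[48;2;31;31;45m🬁[38;2;255;100;100m[48;2;28;28;41m🬆[0m
[38;2;15;15;25m[48;2;15;15;25m [38;2;15;15;25m[48;2;15;15;25m [38;2;35;35;50m[48;2;15;15;25m▌[38;2;15;15;25m[48;2;255;100;100m🬺[38;2;255;100;100m[48;2;21;21;33m🬆[38;2;15;15;25m[48;2;15;15;25m [38;2;35;35;50m[48;2;15;15;25m▌[38;2;15;15;25m[48;2;15;15;25m [38;2;35;35;50m[48;2;15;15;25m▌[38;2;15;15;25m[48;2;15;15;25m [0m
</frame>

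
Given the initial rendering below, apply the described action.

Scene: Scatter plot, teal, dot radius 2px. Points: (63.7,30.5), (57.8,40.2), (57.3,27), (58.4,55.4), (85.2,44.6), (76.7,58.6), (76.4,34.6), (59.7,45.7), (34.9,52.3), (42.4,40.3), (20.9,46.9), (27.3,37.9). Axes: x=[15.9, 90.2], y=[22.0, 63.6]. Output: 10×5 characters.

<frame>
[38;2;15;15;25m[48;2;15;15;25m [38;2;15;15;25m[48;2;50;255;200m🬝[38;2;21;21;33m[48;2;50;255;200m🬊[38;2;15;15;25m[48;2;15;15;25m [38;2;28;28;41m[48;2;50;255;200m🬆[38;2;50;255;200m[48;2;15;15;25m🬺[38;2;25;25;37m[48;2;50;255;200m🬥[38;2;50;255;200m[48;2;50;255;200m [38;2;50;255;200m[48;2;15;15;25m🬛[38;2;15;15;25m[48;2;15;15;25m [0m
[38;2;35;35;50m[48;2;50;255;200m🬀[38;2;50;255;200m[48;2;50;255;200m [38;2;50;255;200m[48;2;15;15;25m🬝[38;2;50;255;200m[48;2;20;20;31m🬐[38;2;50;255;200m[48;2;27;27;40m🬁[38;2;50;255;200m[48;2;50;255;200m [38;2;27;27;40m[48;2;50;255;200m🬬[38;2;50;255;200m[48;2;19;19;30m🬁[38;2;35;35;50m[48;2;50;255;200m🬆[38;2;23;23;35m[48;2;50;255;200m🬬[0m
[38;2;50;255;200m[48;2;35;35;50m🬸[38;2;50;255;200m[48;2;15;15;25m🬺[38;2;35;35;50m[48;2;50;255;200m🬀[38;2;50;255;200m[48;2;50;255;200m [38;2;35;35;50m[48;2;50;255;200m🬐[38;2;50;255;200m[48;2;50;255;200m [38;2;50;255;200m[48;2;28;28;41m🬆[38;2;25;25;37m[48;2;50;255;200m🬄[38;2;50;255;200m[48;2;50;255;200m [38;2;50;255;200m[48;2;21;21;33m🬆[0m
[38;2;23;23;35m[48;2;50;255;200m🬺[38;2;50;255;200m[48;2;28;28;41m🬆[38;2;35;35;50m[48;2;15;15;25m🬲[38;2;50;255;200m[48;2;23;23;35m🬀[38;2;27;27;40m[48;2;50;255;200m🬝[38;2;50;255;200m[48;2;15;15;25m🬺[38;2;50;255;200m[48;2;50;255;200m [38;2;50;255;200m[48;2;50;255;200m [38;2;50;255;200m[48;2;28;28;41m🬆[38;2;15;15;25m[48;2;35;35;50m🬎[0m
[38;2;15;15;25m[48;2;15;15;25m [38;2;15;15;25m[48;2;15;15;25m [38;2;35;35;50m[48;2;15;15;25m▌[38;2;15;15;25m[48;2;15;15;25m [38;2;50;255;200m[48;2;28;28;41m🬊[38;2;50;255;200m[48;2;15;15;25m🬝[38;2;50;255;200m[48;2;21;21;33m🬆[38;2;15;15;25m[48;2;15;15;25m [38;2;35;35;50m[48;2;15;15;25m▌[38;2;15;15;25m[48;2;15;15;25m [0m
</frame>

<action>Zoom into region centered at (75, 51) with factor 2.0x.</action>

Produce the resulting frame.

<frame>
[38;2;15;15;25m[48;2;50;255;200m🬝[38;2;15;15;25m[48;2;15;15;25m [38;2;35;35;50m[48;2;15;15;25m▌[38;2;15;15;25m[48;2;15;15;25m [38;2;35;35;50m[48;2;50;255;200m🬐[38;2;50;255;200m[48;2;50;255;200m [38;2;23;23;35m[48;2;50;255;200m🬸[38;2;15;15;25m[48;2;15;15;25m [38;2;35;35;50m[48;2;15;15;25m▌[38;2;15;15;25m[48;2;15;15;25m [0m
[38;2;50;255;200m[48;2;50;255;200m [38;2;50;255;200m[48;2;25;25;37m🬛[38;2;35;35;50m[48;2;15;15;25m🬕[38;2;35;35;50m[48;2;15;15;25m🬂[38;2;35;35;50m[48;2;15;15;25m🬕[38;2;50;255;200m[48;2;19;19;30m🬀[38;2;35;35;50m[48;2;15;15;25m🬕[38;2;35;35;50m[48;2;15;15;25m🬂[38;2;35;35;50m[48;2;15;15;25m🬕[38;2;35;35;50m[48;2;15;15;25m🬂[0m
[38;2;25;25;37m[48;2;50;255;200m🬛[38;2;15;15;25m[48;2;35;35;50m🬰[38;2;35;35;50m[48;2;15;15;25m🬛[38;2;15;15;25m[48;2;35;35;50m🬰[38;2;35;35;50m[48;2;15;15;25m🬛[38;2;15;15;25m[48;2;35;35;50m🬰[38;2;35;35;50m[48;2;15;15;25m🬛[38;2;15;15;25m[48;2;35;35;50m🬰[38;2;35;35;50m[48;2;15;15;25m🬛[38;2;15;15;25m[48;2;35;35;50m🬰[0m
[38;2;50;255;200m[48;2;50;255;200m [38;2;50;255;200m[48;2;25;25;37m🬛[38;2;35;35;50m[48;2;15;15;25m🬲[38;2;15;15;25m[48;2;35;35;50m🬎[38;2;35;35;50m[48;2;15;15;25m🬲[38;2;15;15;25m[48;2;35;35;50m🬎[38;2;28;28;41m[48;2;50;255;200m🬆[38;2;50;255;200m[48;2;15;15;25m🬺[38;2;27;27;40m[48;2;50;255;200m🬬[38;2;15;15;25m[48;2;35;35;50m🬎[0m
[38;2;50;255;200m[48;2;50;255;200m [38;2;15;15;25m[48;2;50;255;200m🬬[38;2;35;35;50m[48;2;15;15;25m▌[38;2;15;15;25m[48;2;15;15;25m [38;2;35;35;50m[48;2;15;15;25m▌[38;2;15;15;25m[48;2;15;15;25m [38;2;50;255;200m[48;2;27;27;40m🬁[38;2;50;255;200m[48;2;15;15;25m🬆[38;2;35;35;50m[48;2;15;15;25m▌[38;2;15;15;25m[48;2;15;15;25m [0m
</frame>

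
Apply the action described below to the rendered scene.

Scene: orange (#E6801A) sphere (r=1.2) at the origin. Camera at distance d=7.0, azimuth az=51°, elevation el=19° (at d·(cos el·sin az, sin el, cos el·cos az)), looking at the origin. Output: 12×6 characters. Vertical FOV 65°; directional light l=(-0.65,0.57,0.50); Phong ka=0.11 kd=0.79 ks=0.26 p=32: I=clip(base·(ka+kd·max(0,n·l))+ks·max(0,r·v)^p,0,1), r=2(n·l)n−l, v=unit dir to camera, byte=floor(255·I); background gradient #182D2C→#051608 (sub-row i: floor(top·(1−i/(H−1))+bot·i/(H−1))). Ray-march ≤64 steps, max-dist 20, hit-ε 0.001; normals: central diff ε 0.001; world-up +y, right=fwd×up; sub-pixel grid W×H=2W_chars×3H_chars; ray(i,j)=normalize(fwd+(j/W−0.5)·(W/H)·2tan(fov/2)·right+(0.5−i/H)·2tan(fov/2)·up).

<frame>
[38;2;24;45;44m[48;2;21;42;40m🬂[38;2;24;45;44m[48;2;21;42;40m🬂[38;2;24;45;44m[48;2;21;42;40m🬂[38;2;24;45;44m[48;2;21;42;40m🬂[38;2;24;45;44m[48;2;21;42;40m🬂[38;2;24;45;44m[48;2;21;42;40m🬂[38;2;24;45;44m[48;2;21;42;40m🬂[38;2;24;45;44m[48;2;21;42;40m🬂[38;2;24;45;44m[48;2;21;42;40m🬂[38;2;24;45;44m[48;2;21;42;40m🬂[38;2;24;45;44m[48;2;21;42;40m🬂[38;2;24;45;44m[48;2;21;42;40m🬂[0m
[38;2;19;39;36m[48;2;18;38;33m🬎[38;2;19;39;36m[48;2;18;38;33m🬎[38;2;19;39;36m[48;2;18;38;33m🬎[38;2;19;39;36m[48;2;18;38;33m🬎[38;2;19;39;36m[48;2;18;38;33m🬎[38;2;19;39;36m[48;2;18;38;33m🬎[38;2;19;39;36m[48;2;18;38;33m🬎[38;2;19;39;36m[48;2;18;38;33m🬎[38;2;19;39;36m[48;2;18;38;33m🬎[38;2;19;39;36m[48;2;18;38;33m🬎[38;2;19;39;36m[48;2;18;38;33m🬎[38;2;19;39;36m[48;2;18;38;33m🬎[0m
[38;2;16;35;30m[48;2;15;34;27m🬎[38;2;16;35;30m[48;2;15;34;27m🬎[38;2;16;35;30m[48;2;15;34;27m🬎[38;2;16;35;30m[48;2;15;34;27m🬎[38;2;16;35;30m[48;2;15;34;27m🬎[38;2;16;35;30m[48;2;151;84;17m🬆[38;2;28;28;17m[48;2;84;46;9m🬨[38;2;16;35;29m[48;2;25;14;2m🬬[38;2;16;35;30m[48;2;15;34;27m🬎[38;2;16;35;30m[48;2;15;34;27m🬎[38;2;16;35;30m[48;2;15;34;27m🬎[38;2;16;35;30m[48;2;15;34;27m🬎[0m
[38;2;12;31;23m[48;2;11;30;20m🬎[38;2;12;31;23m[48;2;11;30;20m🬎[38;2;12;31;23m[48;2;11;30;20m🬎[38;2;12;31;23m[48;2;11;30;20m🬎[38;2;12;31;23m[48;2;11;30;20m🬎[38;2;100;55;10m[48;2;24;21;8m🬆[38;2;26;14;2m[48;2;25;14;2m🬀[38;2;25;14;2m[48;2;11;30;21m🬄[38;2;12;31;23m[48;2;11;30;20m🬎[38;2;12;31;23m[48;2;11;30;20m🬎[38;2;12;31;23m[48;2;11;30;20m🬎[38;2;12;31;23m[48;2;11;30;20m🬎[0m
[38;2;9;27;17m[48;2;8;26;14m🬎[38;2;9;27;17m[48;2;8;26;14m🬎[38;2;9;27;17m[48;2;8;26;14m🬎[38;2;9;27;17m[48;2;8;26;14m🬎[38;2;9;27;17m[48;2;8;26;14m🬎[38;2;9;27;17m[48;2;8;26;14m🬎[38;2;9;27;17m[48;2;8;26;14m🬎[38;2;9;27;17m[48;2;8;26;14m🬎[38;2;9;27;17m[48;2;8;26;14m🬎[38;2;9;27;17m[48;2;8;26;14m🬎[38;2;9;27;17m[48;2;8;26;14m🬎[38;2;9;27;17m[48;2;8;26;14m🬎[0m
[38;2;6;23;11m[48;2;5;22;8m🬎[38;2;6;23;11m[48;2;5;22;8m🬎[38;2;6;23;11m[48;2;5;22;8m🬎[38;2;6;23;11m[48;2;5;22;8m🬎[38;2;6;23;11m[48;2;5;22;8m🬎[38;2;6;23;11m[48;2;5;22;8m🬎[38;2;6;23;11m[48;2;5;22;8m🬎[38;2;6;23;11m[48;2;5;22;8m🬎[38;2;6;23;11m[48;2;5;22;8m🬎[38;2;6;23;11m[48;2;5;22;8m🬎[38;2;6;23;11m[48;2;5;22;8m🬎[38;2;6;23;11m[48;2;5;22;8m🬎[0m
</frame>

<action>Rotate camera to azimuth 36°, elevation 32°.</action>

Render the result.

<frame>
[38;2;24;45;44m[48;2;21;42;40m🬂[38;2;24;45;44m[48;2;21;42;40m🬂[38;2;24;45;44m[48;2;21;42;40m🬂[38;2;24;45;44m[48;2;21;42;40m🬂[38;2;24;45;44m[48;2;21;42;40m🬂[38;2;24;45;44m[48;2;21;42;40m🬂[38;2;24;45;44m[48;2;21;42;40m🬂[38;2;24;45;44m[48;2;21;42;40m🬂[38;2;24;45;44m[48;2;21;42;40m🬂[38;2;24;45;44m[48;2;21;42;40m🬂[38;2;24;45;44m[48;2;21;42;40m🬂[38;2;24;45;44m[48;2;21;42;40m🬂[0m
[38;2;19;39;36m[48;2;18;38;33m🬎[38;2;19;39;36m[48;2;18;38;33m🬎[38;2;19;39;36m[48;2;18;38;33m🬎[38;2;19;39;36m[48;2;18;38;33m🬎[38;2;19;39;36m[48;2;18;38;33m🬎[38;2;19;39;36m[48;2;18;38;33m🬎[38;2;19;39;36m[48;2;18;38;33m🬎[38;2;19;39;36m[48;2;18;38;33m🬎[38;2;19;39;36m[48;2;18;38;33m🬎[38;2;19;39;36m[48;2;18;38;33m🬎[38;2;19;39;36m[48;2;18;38;33m🬎[38;2;19;39;36m[48;2;18;38;33m🬎[0m
[38;2;16;35;30m[48;2;15;34;27m🬎[38;2;16;35;30m[48;2;15;34;27m🬎[38;2;16;35;30m[48;2;15;34;27m🬎[38;2;16;35;30m[48;2;15;34;27m🬎[38;2;16;35;30m[48;2;15;34;27m🬎[38;2;16;35;30m[48;2;185;105;26m🬆[38;2;38;34;18m[48;2;118;66;13m🬨[38;2;16;35;29m[48;2;25;14;2m🬬[38;2;16;35;30m[48;2;15;34;27m🬎[38;2;16;35;30m[48;2;15;34;27m🬎[38;2;16;35;30m[48;2;15;34;27m🬎[38;2;16;35;30m[48;2;15;34;27m🬎[0m
[38;2;12;31;23m[48;2;11;30;20m🬎[38;2;12;31;23m[48;2;11;30;20m🬎[38;2;12;31;23m[48;2;11;30;20m🬎[38;2;12;31;23m[48;2;11;30;20m🬎[38;2;12;31;23m[48;2;11;30;20m🬎[38;2;134;74;14m[48;2;29;28;12m🬎[38;2;83;46;9m[48;2;30;17;2m🬀[38;2;25;14;2m[48;2;11;30;21m🬄[38;2;12;31;23m[48;2;11;30;20m🬎[38;2;12;31;23m[48;2;11;30;20m🬎[38;2;12;31;23m[48;2;11;30;20m🬎[38;2;12;31;23m[48;2;11;30;20m🬎[0m
[38;2;9;27;17m[48;2;8;26;14m🬎[38;2;9;27;17m[48;2;8;26;14m🬎[38;2;9;27;17m[48;2;8;26;14m🬎[38;2;9;27;17m[48;2;8;26;14m🬎[38;2;9;27;17m[48;2;8;26;14m🬎[38;2;9;27;17m[48;2;8;26;14m🬎[38;2;9;27;17m[48;2;8;26;14m🬎[38;2;9;27;17m[48;2;8;26;14m🬎[38;2;9;27;17m[48;2;8;26;14m🬎[38;2;9;27;17m[48;2;8;26;14m🬎[38;2;9;27;17m[48;2;8;26;14m🬎[38;2;9;27;17m[48;2;8;26;14m🬎[0m
[38;2;6;23;11m[48;2;5;22;8m🬎[38;2;6;23;11m[48;2;5;22;8m🬎[38;2;6;23;11m[48;2;5;22;8m🬎[38;2;6;23;11m[48;2;5;22;8m🬎[38;2;6;23;11m[48;2;5;22;8m🬎[38;2;6;23;11m[48;2;5;22;8m🬎[38;2;6;23;11m[48;2;5;22;8m🬎[38;2;6;23;11m[48;2;5;22;8m🬎[38;2;6;23;11m[48;2;5;22;8m🬎[38;2;6;23;11m[48;2;5;22;8m🬎[38;2;6;23;11m[48;2;5;22;8m🬎[38;2;6;23;11m[48;2;5;22;8m🬎[0m
</frame>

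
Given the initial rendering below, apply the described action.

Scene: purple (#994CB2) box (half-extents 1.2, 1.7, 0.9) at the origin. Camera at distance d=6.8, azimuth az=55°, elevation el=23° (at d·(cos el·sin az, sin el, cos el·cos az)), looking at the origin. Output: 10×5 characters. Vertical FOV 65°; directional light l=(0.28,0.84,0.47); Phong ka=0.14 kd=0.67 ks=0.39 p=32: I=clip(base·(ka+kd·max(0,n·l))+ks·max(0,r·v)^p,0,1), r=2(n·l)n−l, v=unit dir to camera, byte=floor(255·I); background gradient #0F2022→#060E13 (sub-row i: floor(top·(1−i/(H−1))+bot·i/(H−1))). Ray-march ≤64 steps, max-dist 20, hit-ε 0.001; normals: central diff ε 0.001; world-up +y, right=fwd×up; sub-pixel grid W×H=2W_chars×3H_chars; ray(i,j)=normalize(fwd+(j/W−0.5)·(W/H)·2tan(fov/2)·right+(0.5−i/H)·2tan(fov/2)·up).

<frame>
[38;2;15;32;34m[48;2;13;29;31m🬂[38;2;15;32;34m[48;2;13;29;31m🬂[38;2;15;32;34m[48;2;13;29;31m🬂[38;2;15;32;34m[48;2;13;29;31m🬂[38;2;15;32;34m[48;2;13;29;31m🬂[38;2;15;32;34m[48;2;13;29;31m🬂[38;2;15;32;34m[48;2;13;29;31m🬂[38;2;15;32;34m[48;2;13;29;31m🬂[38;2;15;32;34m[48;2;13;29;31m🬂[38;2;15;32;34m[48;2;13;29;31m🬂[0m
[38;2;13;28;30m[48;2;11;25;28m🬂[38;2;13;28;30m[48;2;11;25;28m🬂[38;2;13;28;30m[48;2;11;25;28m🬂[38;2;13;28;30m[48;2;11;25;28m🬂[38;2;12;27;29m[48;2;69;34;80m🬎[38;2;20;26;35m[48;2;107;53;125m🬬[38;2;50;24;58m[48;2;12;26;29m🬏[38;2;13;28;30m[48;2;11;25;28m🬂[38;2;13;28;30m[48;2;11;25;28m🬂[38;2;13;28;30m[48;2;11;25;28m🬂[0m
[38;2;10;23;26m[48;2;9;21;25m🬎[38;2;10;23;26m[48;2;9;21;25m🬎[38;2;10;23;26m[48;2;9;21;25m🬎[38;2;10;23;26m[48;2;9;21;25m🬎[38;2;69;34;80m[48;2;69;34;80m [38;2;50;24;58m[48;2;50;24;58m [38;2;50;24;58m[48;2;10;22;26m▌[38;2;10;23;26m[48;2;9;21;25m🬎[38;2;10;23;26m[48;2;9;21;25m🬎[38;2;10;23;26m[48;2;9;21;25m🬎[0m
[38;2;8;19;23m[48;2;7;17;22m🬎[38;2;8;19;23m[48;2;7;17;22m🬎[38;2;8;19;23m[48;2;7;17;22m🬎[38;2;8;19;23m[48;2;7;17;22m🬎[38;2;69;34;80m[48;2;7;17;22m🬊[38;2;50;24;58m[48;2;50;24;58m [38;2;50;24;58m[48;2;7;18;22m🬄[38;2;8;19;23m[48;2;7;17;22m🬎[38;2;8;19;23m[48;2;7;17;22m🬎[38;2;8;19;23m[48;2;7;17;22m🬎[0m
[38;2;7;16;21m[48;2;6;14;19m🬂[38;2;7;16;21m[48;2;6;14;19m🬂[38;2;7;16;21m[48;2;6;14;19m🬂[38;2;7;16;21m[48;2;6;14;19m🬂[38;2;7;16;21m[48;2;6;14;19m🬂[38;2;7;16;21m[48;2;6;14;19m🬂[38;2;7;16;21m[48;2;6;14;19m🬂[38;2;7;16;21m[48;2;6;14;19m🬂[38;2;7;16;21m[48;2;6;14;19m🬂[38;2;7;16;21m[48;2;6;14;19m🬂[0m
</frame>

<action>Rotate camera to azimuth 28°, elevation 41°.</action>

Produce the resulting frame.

<frame>
[38;2;15;32;34m[48;2;13;29;31m🬂[38;2;15;32;34m[48;2;13;29;31m🬂[38;2;15;32;34m[48;2;13;29;31m🬂[38;2;15;32;34m[48;2;13;29;31m🬂[38;2;15;32;34m[48;2;13;29;31m🬂[38;2;15;32;34m[48;2;13;29;31m🬂[38;2;15;32;34m[48;2;13;29;31m🬂[38;2;15;32;34m[48;2;13;29;31m🬂[38;2;15;32;34m[48;2;13;29;31m🬂[38;2;15;32;34m[48;2;13;29;31m🬂[0m
[38;2;13;28;30m[48;2;11;25;28m🬂[38;2;13;28;30m[48;2;11;25;28m🬂[38;2;13;28;30m[48;2;11;25;28m🬂[38;2;12;26;29m[48;2;107;53;125m🬝[38;2;12;27;29m[48;2;107;53;125m🬆[38;2;107;53;125m[48;2;12;27;29m🬱[38;2;107;53;125m[48;2;12;26;29m🬏[38;2;13;28;30m[48;2;11;25;28m🬂[38;2;13;28;30m[48;2;11;25;28m🬂[38;2;13;28;30m[48;2;11;25;28m🬂[0m
[38;2;10;23;26m[48;2;9;21;25m🬎[38;2;10;23;26m[48;2;9;21;25m🬎[38;2;10;23;26m[48;2;9;21;25m🬎[38;2;10;23;26m[48;2;9;21;25m🬎[38;2;69;34;80m[48;2;69;34;80m [38;2;107;53;125m[48;2;69;34;80m🬂[38;2;50;24;58m[48;2;10;22;26m▌[38;2;10;23;26m[48;2;9;21;25m🬎[38;2;10;23;26m[48;2;9;21;25m🬎[38;2;10;23;26m[48;2;9;21;25m🬎[0m
[38;2;8;19;23m[48;2;7;17;22m🬎[38;2;8;19;23m[48;2;7;17;22m🬎[38;2;8;19;23m[48;2;7;17;22m🬎[38;2;8;19;23m[48;2;7;17;22m🬎[38;2;69;34;80m[48;2;7;17;22m🬊[38;2;69;34;80m[48;2;7;17;22m🬬[38;2;50;24;58m[48;2;7;18;22m🬀[38;2;8;19;23m[48;2;7;17;22m🬎[38;2;8;19;23m[48;2;7;17;22m🬎[38;2;8;19;23m[48;2;7;17;22m🬎[0m
[38;2;7;16;21m[48;2;6;14;19m🬂[38;2;7;16;21m[48;2;6;14;19m🬂[38;2;7;16;21m[48;2;6;14;19m🬂[38;2;7;16;21m[48;2;6;14;19m🬂[38;2;7;16;21m[48;2;6;14;19m🬂[38;2;7;16;21m[48;2;6;14;19m🬂[38;2;7;16;21m[48;2;6;14;19m🬂[38;2;7;16;21m[48;2;6;14;19m🬂[38;2;7;16;21m[48;2;6;14;19m🬂[38;2;7;16;21m[48;2;6;14;19m🬂[0m
</frame>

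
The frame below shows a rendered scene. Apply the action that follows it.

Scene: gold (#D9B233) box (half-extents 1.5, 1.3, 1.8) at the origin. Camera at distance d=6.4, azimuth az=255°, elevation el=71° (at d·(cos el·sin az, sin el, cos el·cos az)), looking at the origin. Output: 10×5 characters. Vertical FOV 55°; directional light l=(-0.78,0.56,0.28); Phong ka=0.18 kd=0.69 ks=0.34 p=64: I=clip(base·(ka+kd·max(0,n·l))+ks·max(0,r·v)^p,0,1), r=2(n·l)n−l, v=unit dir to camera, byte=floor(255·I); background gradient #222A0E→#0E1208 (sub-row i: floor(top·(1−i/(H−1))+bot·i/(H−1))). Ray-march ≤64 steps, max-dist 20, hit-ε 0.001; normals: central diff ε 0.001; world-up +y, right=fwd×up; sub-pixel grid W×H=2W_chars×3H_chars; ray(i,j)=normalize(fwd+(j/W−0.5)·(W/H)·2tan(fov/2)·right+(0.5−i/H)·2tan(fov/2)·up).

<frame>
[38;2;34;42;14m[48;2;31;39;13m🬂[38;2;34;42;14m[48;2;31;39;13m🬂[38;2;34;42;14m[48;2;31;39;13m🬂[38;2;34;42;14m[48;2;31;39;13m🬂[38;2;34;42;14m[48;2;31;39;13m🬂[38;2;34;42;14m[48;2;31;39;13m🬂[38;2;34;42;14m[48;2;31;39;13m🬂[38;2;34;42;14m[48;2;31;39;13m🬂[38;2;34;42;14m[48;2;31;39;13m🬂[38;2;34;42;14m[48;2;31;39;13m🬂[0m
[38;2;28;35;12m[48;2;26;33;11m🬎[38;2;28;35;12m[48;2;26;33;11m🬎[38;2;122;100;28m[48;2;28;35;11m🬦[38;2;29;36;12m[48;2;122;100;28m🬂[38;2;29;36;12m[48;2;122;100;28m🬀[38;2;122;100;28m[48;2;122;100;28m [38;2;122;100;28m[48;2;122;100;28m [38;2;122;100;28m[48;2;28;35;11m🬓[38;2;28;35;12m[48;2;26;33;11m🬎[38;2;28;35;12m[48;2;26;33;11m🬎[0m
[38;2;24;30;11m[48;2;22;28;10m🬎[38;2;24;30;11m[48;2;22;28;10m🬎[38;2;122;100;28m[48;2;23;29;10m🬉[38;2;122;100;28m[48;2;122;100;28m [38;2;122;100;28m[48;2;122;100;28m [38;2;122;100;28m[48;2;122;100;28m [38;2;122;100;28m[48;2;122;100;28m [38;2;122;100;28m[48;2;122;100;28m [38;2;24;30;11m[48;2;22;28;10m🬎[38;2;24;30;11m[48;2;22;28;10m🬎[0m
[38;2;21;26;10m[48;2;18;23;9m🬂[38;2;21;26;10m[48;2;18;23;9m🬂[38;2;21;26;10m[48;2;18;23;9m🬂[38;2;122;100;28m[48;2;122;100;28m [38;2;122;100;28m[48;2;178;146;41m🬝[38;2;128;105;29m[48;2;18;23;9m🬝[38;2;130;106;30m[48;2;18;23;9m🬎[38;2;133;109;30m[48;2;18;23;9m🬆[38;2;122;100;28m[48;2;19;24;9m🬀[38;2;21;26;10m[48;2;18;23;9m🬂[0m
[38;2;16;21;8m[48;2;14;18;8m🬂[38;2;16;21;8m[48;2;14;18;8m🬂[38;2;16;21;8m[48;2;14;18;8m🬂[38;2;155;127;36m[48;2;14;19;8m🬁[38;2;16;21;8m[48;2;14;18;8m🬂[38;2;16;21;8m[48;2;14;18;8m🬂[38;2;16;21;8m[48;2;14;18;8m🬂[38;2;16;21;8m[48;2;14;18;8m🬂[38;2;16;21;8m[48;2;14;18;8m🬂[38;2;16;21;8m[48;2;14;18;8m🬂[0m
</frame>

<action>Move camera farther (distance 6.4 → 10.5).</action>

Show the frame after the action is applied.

<frame>
[38;2;34;42;14m[48;2;31;39;13m🬂[38;2;34;42;14m[48;2;31;39;13m🬂[38;2;34;42;14m[48;2;31;39;13m🬂[38;2;34;42;14m[48;2;31;39;13m🬂[38;2;34;42;14m[48;2;31;39;13m🬂[38;2;34;42;14m[48;2;31;39;13m🬂[38;2;34;42;14m[48;2;31;39;13m🬂[38;2;34;42;14m[48;2;31;39;13m🬂[38;2;34;42;14m[48;2;31;39;13m🬂[38;2;34;42;14m[48;2;31;39;13m🬂[0m
[38;2;28;35;12m[48;2;26;33;11m🬎[38;2;28;35;12m[48;2;26;33;11m🬎[38;2;28;35;12m[48;2;26;33;11m🬎[38;2;28;35;12m[48;2;26;33;11m🬎[38;2;28;35;11m[48;2;122;100;28m🬝[38;2;28;35;12m[48;2;122;100;28m🬎[38;2;122;100;28m[48;2;28;35;11m🬏[38;2;28;35;12m[48;2;26;33;11m🬎[38;2;28;35;12m[48;2;26;33;11m🬎[38;2;28;35;12m[48;2;26;33;11m🬎[0m
[38;2;24;30;11m[48;2;22;28;10m🬎[38;2;24;30;11m[48;2;22;28;10m🬎[38;2;24;30;11m[48;2;22;28;10m🬎[38;2;122;100;28m[48;2;23;29;10m🬁[38;2;122;100;28m[48;2;122;100;28m [38;2;122;100;28m[48;2;122;100;28m [38;2;122;100;28m[48;2;24;30;11m🬲[38;2;24;30;11m[48;2;22;28;10m🬎[38;2;24;30;11m[48;2;22;28;10m🬎[38;2;24;30;11m[48;2;22;28;10m🬎[0m
[38;2;21;26;10m[48;2;18;23;9m🬂[38;2;21;26;10m[48;2;18;23;9m🬂[38;2;21;26;10m[48;2;18;23;9m🬂[38;2;21;26;10m[48;2;18;23;9m🬂[38;2;138;113;32m[48;2;18;23;9m🬎[38;2;138;113;32m[48;2;18;23;9m🬂[38;2;155;127;36m[48;2;19;24;9m🬀[38;2;21;26;10m[48;2;18;23;9m🬂[38;2;21;26;10m[48;2;18;23;9m🬂[38;2;21;26;10m[48;2;18;23;9m🬂[0m
[38;2;16;21;8m[48;2;14;18;8m🬂[38;2;16;21;8m[48;2;14;18;8m🬂[38;2;16;21;8m[48;2;14;18;8m🬂[38;2;16;21;8m[48;2;14;18;8m🬂[38;2;16;21;8m[48;2;14;18;8m🬂[38;2;16;21;8m[48;2;14;18;8m🬂[38;2;16;21;8m[48;2;14;18;8m🬂[38;2;16;21;8m[48;2;14;18;8m🬂[38;2;16;21;8m[48;2;14;18;8m🬂[38;2;16;21;8m[48;2;14;18;8m🬂[0m
</frame>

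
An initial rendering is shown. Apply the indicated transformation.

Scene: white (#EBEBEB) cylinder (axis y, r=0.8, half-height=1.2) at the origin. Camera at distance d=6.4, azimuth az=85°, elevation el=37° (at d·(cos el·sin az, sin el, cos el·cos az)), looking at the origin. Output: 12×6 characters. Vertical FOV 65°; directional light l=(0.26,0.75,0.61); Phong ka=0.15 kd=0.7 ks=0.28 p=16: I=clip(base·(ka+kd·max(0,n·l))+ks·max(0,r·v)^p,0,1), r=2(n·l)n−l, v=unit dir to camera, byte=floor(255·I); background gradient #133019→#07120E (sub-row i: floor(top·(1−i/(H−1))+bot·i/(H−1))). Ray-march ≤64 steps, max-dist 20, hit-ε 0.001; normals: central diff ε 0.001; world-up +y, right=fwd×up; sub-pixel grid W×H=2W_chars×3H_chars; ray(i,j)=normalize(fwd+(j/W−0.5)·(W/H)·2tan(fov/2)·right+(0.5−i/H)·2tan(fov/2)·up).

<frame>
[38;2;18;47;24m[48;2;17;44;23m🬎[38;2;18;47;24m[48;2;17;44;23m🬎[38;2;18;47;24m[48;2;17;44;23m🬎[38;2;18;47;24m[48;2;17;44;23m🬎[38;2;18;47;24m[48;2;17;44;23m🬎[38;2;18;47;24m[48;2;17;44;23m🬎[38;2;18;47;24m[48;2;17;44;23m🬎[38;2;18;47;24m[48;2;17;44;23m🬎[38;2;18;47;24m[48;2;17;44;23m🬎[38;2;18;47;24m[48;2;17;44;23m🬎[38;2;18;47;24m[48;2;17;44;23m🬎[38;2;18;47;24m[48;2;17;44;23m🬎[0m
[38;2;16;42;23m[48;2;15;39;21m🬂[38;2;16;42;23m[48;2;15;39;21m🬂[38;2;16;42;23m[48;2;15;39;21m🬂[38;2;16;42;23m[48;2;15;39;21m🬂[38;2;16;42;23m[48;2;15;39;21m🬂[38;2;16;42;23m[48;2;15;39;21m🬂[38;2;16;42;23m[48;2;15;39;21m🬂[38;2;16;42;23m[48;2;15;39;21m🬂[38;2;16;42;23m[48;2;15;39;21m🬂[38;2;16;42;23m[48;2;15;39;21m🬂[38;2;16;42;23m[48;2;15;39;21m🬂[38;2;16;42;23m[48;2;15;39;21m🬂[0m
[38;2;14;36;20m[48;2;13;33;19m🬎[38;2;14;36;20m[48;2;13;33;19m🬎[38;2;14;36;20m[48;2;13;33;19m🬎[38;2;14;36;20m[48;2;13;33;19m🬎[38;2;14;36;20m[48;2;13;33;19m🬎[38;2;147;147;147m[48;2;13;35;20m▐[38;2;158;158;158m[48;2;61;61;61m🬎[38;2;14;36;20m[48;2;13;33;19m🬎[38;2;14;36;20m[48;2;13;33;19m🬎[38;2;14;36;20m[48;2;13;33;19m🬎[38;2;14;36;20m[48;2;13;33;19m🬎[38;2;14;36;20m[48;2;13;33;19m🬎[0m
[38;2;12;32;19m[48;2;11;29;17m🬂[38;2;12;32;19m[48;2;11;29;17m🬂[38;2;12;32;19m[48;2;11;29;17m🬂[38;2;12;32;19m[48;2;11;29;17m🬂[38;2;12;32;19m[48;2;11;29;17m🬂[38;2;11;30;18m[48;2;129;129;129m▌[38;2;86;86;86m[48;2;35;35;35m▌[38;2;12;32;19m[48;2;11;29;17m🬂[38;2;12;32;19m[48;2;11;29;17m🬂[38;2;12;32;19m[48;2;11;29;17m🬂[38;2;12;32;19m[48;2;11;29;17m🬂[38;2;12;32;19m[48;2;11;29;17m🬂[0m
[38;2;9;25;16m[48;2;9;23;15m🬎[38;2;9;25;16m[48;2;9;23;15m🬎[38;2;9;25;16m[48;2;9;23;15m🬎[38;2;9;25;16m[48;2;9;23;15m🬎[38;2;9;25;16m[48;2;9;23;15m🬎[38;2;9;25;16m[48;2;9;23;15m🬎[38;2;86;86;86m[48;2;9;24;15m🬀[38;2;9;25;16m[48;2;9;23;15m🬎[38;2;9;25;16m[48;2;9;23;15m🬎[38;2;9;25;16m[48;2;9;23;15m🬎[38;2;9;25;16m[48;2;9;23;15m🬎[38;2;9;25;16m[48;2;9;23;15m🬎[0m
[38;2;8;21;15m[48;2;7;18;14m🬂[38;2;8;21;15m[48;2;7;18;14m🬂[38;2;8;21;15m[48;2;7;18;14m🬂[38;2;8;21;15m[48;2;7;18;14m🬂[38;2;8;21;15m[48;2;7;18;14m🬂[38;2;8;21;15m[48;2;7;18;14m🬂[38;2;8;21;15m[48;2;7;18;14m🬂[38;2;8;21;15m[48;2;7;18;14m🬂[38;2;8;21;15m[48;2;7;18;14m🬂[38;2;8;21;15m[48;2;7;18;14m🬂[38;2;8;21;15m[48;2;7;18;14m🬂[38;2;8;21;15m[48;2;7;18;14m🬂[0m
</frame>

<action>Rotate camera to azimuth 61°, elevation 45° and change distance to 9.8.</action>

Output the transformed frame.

<frame>
[38;2;18;47;24m[48;2;17;44;23m🬎[38;2;18;47;24m[48;2;17;44;23m🬎[38;2;18;47;24m[48;2;17;44;23m🬎[38;2;18;47;24m[48;2;17;44;23m🬎[38;2;18;47;24m[48;2;17;44;23m🬎[38;2;18;47;24m[48;2;17;44;23m🬎[38;2;18;47;24m[48;2;17;44;23m🬎[38;2;18;47;24m[48;2;17;44;23m🬎[38;2;18;47;24m[48;2;17;44;23m🬎[38;2;18;47;24m[48;2;17;44;23m🬎[38;2;18;47;24m[48;2;17;44;23m🬎[38;2;18;47;24m[48;2;17;44;23m🬎[0m
[38;2;16;42;23m[48;2;15;39;21m🬂[38;2;16;42;23m[48;2;15;39;21m🬂[38;2;16;42;23m[48;2;15;39;21m🬂[38;2;16;42;23m[48;2;15;39;21m🬂[38;2;16;42;23m[48;2;15;39;21m🬂[38;2;16;42;23m[48;2;15;39;21m🬂[38;2;16;42;23m[48;2;15;39;21m🬂[38;2;16;42;23m[48;2;15;39;21m🬂[38;2;16;42;23m[48;2;15;39;21m🬂[38;2;16;42;23m[48;2;15;39;21m🬂[38;2;16;42;23m[48;2;15;39;21m🬂[38;2;16;42;23m[48;2;15;39;21m🬂[0m
[38;2;14;36;20m[48;2;13;33;19m🬎[38;2;14;36;20m[48;2;13;33;19m🬎[38;2;14;36;20m[48;2;13;33;19m🬎[38;2;14;36;20m[48;2;13;33;19m🬎[38;2;14;36;20m[48;2;13;33;19m🬎[38;2;13;35;20m[48;2;158;158;158m🬝[38;2;158;158;158m[48;2;14;36;20m🬱[38;2;14;36;20m[48;2;13;33;19m🬎[38;2;14;36;20m[48;2;13;33;19m🬎[38;2;14;36;20m[48;2;13;33;19m🬎[38;2;14;36;20m[48;2;13;33;19m🬎[38;2;14;36;20m[48;2;13;33;19m🬎[0m
[38;2;12;32;19m[48;2;11;29;17m🬂[38;2;12;32;19m[48;2;11;29;17m🬂[38;2;12;32;19m[48;2;11;29;17m🬂[38;2;12;32;19m[48;2;11;29;17m🬂[38;2;12;32;19m[48;2;11;29;17m🬂[38;2;137;137;137m[48;2;11;29;17m🬉[38;2;121;121;121m[48;2;23;31;26m🬄[38;2;12;32;19m[48;2;11;29;17m🬂[38;2;12;32;19m[48;2;11;29;17m🬂[38;2;12;32;19m[48;2;11;29;17m🬂[38;2;12;32;19m[48;2;11;29;17m🬂[38;2;12;32;19m[48;2;11;29;17m🬂[0m
[38;2;9;25;16m[48;2;9;23;15m🬎[38;2;9;25;16m[48;2;9;23;15m🬎[38;2;9;25;16m[48;2;9;23;15m🬎[38;2;9;25;16m[48;2;9;23;15m🬎[38;2;9;25;16m[48;2;9;23;15m🬎[38;2;9;25;16m[48;2;9;23;15m🬎[38;2;9;25;16m[48;2;9;23;15m🬎[38;2;9;25;16m[48;2;9;23;15m🬎[38;2;9;25;16m[48;2;9;23;15m🬎[38;2;9;25;16m[48;2;9;23;15m🬎[38;2;9;25;16m[48;2;9;23;15m🬎[38;2;9;25;16m[48;2;9;23;15m🬎[0m
[38;2;8;21;15m[48;2;7;18;14m🬂[38;2;8;21;15m[48;2;7;18;14m🬂[38;2;8;21;15m[48;2;7;18;14m🬂[38;2;8;21;15m[48;2;7;18;14m🬂[38;2;8;21;15m[48;2;7;18;14m🬂[38;2;8;21;15m[48;2;7;18;14m🬂[38;2;8;21;15m[48;2;7;18;14m🬂[38;2;8;21;15m[48;2;7;18;14m🬂[38;2;8;21;15m[48;2;7;18;14m🬂[38;2;8;21;15m[48;2;7;18;14m🬂[38;2;8;21;15m[48;2;7;18;14m🬂[38;2;8;21;15m[48;2;7;18;14m🬂[0m
</frame>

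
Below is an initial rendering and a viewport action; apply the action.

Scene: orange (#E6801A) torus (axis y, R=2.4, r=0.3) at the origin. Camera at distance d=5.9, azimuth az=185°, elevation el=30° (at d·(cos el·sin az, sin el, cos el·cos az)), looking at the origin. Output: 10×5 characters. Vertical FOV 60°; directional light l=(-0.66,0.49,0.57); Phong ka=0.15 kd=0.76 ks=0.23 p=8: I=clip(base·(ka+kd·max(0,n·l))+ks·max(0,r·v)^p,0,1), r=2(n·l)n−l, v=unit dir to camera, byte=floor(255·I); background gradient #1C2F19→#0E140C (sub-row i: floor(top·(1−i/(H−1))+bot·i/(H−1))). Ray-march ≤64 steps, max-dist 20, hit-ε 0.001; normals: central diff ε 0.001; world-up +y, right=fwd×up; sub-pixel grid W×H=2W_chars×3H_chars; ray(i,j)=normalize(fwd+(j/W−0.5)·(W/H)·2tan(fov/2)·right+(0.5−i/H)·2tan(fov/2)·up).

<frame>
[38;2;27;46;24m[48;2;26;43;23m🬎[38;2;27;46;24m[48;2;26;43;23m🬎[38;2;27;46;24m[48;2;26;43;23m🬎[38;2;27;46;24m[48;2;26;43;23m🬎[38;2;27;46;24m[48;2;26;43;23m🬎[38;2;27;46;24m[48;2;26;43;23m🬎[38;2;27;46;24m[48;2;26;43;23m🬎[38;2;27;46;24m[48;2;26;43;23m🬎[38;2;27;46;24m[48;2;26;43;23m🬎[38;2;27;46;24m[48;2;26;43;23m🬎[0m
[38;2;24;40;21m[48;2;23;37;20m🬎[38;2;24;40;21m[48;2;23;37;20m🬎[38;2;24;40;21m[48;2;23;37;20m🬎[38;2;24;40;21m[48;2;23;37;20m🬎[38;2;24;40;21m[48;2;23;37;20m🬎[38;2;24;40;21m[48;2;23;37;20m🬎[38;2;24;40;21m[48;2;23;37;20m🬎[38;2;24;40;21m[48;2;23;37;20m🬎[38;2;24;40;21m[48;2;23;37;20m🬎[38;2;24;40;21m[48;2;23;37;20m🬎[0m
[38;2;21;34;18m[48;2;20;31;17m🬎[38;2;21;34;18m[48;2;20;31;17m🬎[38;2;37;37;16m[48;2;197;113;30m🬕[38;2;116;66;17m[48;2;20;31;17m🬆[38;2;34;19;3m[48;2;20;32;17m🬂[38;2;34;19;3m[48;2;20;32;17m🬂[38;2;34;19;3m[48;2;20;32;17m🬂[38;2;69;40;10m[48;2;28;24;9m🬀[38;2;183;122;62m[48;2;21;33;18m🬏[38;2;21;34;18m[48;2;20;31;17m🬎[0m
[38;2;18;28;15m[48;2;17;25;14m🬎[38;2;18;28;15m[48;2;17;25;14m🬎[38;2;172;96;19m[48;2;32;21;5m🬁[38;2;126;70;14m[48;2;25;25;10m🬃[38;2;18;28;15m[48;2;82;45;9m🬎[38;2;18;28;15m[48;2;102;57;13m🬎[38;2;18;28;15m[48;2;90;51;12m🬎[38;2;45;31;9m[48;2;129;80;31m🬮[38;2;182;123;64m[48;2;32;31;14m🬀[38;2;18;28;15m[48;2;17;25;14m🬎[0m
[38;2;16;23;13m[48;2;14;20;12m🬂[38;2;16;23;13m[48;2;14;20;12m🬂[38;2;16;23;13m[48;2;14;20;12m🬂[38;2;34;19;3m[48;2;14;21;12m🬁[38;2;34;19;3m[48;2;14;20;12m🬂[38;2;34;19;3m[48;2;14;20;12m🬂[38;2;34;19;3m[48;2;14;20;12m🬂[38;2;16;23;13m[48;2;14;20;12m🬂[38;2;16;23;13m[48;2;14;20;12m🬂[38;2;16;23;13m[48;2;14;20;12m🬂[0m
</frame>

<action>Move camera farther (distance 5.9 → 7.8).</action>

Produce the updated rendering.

<frame>
[38;2;27;46;24m[48;2;26;43;23m🬎[38;2;27;46;24m[48;2;26;43;23m🬎[38;2;27;46;24m[48;2;26;43;23m🬎[38;2;27;46;24m[48;2;26;43;23m🬎[38;2;27;46;24m[48;2;26;43;23m🬎[38;2;27;46;24m[48;2;26;43;23m🬎[38;2;27;46;24m[48;2;26;43;23m🬎[38;2;27;46;24m[48;2;26;43;23m🬎[38;2;27;46;24m[48;2;26;43;23m🬎[38;2;27;46;24m[48;2;26;43;23m🬎[0m
[38;2;24;40;21m[48;2;23;37;20m🬎[38;2;24;40;21m[48;2;23;37;20m🬎[38;2;24;40;21m[48;2;23;37;20m🬎[38;2;24;40;21m[48;2;23;37;20m🬎[38;2;24;40;21m[48;2;23;37;20m🬎[38;2;24;40;21m[48;2;23;37;20m🬎[38;2;24;40;21m[48;2;23;37;20m🬎[38;2;24;40;21m[48;2;23;37;20m🬎[38;2;24;40;21m[48;2;23;37;20m🬎[38;2;24;40;21m[48;2;23;37;20m🬎[0m
[38;2;21;34;18m[48;2;20;31;17m🬎[38;2;21;34;18m[48;2;20;31;17m🬎[38;2;21;34;18m[48;2;20;31;17m🬎[38;2;127;71;14m[48;2;21;33;18m🬚[38;2;122;74;26m[48;2;23;29;14m🬀[38;2;34;19;3m[48;2;20;32;17m🬂[38;2;34;19;3m[48;2;20;32;17m🬈[38;2;112;66;20m[48;2;21;33;18m🬓[38;2;21;34;18m[48;2;20;31;17m🬎[38;2;21;34;18m[48;2;20;31;17m🬎[0m
[38;2;18;28;15m[48;2;17;25;14m🬎[38;2;18;28;15m[48;2;17;25;14m🬎[38;2;18;28;15m[48;2;17;25;14m🬎[38;2;142;79;16m[48;2;24;23;9m🬁[38;2;38;21;3m[48;2;18;27;15m🬋[38;2;64;35;7m[48;2;18;27;15m🬋[38;2;124;72;19m[48;2;30;26;10m🬁[38;2;143;92;40m[48;2;17;26;14m🬀[38;2;18;28;15m[48;2;17;25;14m🬎[38;2;18;28;15m[48;2;17;25;14m🬎[0m
[38;2;16;23;13m[48;2;14;20;12m🬂[38;2;16;23;13m[48;2;14;20;12m🬂[38;2;16;23;13m[48;2;14;20;12m🬂[38;2;16;23;13m[48;2;14;20;12m🬂[38;2;16;23;13m[48;2;14;20;12m🬂[38;2;16;23;13m[48;2;14;20;12m🬂[38;2;16;23;13m[48;2;14;20;12m🬂[38;2;16;23;13m[48;2;14;20;12m🬂[38;2;16;23;13m[48;2;14;20;12m🬂[38;2;16;23;13m[48;2;14;20;12m🬂[0m
</frame>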